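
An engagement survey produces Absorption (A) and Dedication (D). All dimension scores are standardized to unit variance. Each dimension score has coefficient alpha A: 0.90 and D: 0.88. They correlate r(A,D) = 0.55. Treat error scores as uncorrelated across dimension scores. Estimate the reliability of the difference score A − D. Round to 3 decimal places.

0.756

Var(A−D) = 1 + 1 − 2·0.55 = 2 − 1.1 = 0.9.
Under uncorrelated errors the observed covariances equal the true-score covariances, so only the own-variance terms attenuate.
True-score variance = [0.90 + 0.88] − 1.1 = 1.78 − 1.1 = 0.68.
Reliability = 0.68 / 0.9 = 0.756.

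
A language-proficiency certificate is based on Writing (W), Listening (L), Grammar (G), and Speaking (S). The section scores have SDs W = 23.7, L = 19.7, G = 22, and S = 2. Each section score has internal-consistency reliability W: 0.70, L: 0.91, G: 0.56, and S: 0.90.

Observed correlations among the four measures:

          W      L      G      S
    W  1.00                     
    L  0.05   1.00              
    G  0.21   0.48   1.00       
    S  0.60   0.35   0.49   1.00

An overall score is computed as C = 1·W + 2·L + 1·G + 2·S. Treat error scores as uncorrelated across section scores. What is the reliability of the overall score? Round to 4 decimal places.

Var(C) = 23.7² + 2²·19.7² + 22² + 2²·2² + 2·[2·23.7·19.7·0.05 + 23.7·22·0.21 + 2·23.7·2·0.60 + 2·19.7·22·0.48 + 4·19.7·2·0.35 + 2·22·2·0.49] = 2614.05 + 1454.81 = 4068.86.
Under uncorrelated errors the observed covariances equal the true-score covariances, so only the own-variance terms attenuate.
True-score variance = [23.7²·0.70 + 2²·19.7²·0.91 + 22²·0.56 + 2²·2²·0.90] + 1454.81 = 2091.27 + 1454.81 = 3546.08.
Reliability = 3546.08 / 4068.86 = 0.8715.

0.8715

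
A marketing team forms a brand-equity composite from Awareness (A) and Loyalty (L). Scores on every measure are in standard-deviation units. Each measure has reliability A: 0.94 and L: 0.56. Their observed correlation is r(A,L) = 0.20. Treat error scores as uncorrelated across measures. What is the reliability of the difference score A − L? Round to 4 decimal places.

0.6875

Var(A−L) = 1 + 1 − 2·0.20 = 2 − 0.4 = 1.6.
Because errors are independent across components, Cov(Tᵢ,Tⱼ) = Cov(Xᵢ,Xⱼ); the off-diagonal part of the true-score variance is the same as above.
True-score variance = [0.94 + 0.56] − 0.4 = 1.5 − 0.4 = 1.1.
Reliability = 1.1 / 1.6 = 0.6875.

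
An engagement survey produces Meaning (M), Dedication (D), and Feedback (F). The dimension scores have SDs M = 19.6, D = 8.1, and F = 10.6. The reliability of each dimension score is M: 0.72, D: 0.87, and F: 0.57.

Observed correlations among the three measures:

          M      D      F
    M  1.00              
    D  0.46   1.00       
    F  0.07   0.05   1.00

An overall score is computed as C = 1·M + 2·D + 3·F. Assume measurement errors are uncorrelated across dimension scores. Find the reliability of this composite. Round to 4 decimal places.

0.7240

Var(C) = 19.6² + 2²·8.1² + 3²·10.6² + 2·[2·19.6·8.1·0.46 + 3·19.6·10.6·0.07 + 6·8.1·10.6·0.05] = 1657.84 + 430.894 = 2088.73.
Because errors are independent across components, Cov(Tᵢ,Tⱼ) = Cov(Xᵢ,Xⱼ); the off-diagonal part of the true-score variance is the same as above.
True-score variance = [19.6²·0.72 + 2²·8.1²·0.87 + 3²·10.6²·0.57] + 430.894 = 1081.32 + 430.894 = 1512.22.
Reliability = 1512.22 / 2088.73 = 0.7240.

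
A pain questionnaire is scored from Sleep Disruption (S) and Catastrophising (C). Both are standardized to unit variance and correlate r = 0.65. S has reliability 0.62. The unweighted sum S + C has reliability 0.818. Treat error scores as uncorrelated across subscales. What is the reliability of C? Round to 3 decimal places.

Var(S+C) = 2 + 2·0.65 = 3.300.
True-score variance = ρ_S + ρ_C + 2·0.65, so 0.818 = (0.62 + ρ_C + 1.30) / 3.300.
ρ_C = 0.818·3.300 − 0.62 − 1.30 = 0.779.

0.779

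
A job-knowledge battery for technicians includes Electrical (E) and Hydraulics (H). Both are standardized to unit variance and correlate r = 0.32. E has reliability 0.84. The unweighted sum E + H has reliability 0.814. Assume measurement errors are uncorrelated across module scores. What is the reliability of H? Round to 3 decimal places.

0.669

Var(E+H) = 2 + 2·0.32 = 2.640.
True-score variance = ρ_E + ρ_H + 2·0.32, so 0.814 = (0.84 + ρ_H + 0.64) / 2.640.
ρ_H = 0.814·2.640 − 0.84 − 0.64 = 0.669.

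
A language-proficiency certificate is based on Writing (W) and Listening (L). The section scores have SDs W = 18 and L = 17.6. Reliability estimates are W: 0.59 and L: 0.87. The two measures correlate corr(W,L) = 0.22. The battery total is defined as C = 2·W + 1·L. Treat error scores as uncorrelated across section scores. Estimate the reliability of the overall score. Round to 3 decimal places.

Var(C) = 2²·18² + 17.6² + 2·[2·18·17.6·0.22] = 1605.76 + 278.784 = 1884.54.
Because errors are independent across components, Cov(Tᵢ,Tⱼ) = Cov(Xᵢ,Xⱼ); the off-diagonal part of the true-score variance is the same as above.
True-score variance = [2²·18²·0.59 + 17.6²·0.87] + 278.784 = 1034.13 + 278.784 = 1312.92.
Reliability = 1312.92 / 1884.54 = 0.697.

0.697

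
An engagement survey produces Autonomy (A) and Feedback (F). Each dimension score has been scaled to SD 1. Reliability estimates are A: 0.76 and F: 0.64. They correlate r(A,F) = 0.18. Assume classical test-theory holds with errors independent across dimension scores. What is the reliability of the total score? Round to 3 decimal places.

0.746

Var(A+F) = 2 + 2·[0.18] = 2 + 0.36 = 2.36.
Because errors are independent across components, Cov(Tᵢ,Tⱼ) = Cov(Xᵢ,Xⱼ); the off-diagonal part of the true-score variance is the same as above.
True-score variance = [0.76 + 0.64] + 0.36 = 1.4 + 0.36 = 1.76.
Reliability = 1.76 / 2.36 = 0.746.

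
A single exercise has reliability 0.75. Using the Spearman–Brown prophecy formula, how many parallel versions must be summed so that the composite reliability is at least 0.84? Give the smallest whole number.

2

k ≥ ρ*(1−ρ₁)/(ρ₁(1−ρ*)) = 0.84·0.25 / (0.75·0.16) = 1.750.
Smallest integer k = 2.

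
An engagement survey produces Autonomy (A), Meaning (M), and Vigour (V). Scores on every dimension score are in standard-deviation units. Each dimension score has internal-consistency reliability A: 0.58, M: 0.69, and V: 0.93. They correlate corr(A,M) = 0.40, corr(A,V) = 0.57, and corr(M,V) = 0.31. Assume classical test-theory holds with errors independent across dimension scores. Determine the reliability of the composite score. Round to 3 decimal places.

0.856

Var(A+M+V) = 3 + 2·[0.40 + 0.57 + 0.31] = 3 + 2.56 = 5.56.
Because errors are independent across components, Cov(Tᵢ,Tⱼ) = Cov(Xᵢ,Xⱼ); the off-diagonal part of the true-score variance is the same as above.
True-score variance = [0.58 + 0.69 + 0.93] + 2.56 = 2.2 + 2.56 = 4.76.
Reliability = 4.76 / 5.56 = 0.856.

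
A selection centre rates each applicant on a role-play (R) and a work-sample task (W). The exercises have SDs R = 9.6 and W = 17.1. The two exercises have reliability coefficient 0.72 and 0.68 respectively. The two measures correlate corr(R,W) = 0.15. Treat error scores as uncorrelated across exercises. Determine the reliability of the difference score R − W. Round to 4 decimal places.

Var(R−W) = 9.6² + 17.1² − 2·9.6·17.1·0.15 = 384.57 − 49.248 = 335.322.
Under uncorrelated errors the observed covariances equal the true-score covariances, so only the own-variance terms attenuate.
True-score variance = [9.6²·0.72 + 17.1²·0.68] − 49.248 = 265.194 − 49.248 = 215.946.
Reliability = 215.946 / 335.322 = 0.6440.

0.6440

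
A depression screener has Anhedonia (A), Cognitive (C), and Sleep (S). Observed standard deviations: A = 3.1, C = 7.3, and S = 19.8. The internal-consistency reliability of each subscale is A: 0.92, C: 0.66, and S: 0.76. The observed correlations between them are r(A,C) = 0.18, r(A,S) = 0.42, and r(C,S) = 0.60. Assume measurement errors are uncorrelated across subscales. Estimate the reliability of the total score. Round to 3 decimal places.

Var(A+C+S) = 3.1² + 7.3² + 19.8² + 2·[3.1·7.3·0.18 + 3.1·19.8·0.42 + 7.3·19.8·0.60] = 454.94 + 233.154 = 688.094.
With uncorrelated errors the cross-covariances are all true-score covariance, so they carry over unchanged; only the diagonal terms shrink to ρᵢσᵢ².
True-score variance = [3.1²·0.92 + 7.3²·0.66 + 19.8²·0.76] + 233.154 = 341.963 + 233.154 = 575.117.
Reliability = 575.117 / 688.094 = 0.836.

0.836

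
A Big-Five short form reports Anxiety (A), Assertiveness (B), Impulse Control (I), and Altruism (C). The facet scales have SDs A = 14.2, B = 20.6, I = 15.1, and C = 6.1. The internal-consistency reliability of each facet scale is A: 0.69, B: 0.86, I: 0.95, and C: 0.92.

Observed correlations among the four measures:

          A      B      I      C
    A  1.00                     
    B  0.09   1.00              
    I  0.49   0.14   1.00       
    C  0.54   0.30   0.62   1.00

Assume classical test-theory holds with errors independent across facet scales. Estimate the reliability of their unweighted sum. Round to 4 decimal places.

Var(A+B+I+C) = 14.2² + 20.6² + 15.1² + 6.1² + 2·[14.2·20.6·0.09 + 14.2·15.1·0.49 + 14.2·6.1·0.54 + 20.6·15.1·0.14 + 20.6·6.1·0.30 + 15.1·6.1·0.62] = 891.22 + 633.044 = 1524.26.
Under uncorrelated errors the observed covariances equal the true-score covariances, so only the own-variance terms attenuate.
True-score variance = [14.2²·0.69 + 20.6²·0.86 + 15.1²·0.95 + 6.1²·0.92] + 633.044 = 754.924 + 633.044 = 1387.97.
Reliability = 1387.97 / 1524.26 = 0.9106.

0.9106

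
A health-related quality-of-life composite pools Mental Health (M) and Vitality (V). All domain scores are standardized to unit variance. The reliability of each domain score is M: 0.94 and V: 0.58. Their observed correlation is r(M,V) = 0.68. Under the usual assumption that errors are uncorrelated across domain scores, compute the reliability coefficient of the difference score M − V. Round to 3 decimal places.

0.250

Var(M−V) = 1 + 1 − 2·0.68 = 2 − 1.36 = 0.64.
With uncorrelated errors the cross-covariances are all true-score covariance, so they carry over unchanged; only the diagonal terms shrink to ρᵢσᵢ².
True-score variance = [0.94 + 0.58] − 1.36 = 1.52 − 1.36 = 0.16.
Reliability = 0.16 / 0.64 = 0.250.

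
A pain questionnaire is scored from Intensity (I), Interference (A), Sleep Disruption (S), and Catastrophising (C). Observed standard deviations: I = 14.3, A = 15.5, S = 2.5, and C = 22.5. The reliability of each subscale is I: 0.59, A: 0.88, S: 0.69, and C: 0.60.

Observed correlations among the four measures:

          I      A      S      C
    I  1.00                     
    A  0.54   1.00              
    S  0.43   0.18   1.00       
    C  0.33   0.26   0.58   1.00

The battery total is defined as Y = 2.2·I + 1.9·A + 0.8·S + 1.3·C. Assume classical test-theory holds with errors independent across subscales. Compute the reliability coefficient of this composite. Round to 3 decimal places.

Var(Y) = 2.2²·14.3² + 1.9²·15.5² + 0.8²·2.5² + 1.3²·22.5² + 2·[4.18·14.3·15.5·0.54 + 1.76·14.3·2.5·0.43 + 2.86·14.3·22.5·0.33 + 1.52·15.5·2.5·0.18 + 2.47·15.5·22.5·0.26 + 1.04·2.5·22.5·0.58] = 2716.6 + 2199.06 = 4915.66.
Because errors are independent across components, Cov(Tᵢ,Tⱼ) = Cov(Xᵢ,Xⱼ); the off-diagonal part of the true-score variance is the same as above.
True-score variance = [2.2²·14.3²·0.59 + 1.9²·15.5²·0.88 + 0.8²·2.5²·0.69 + 1.3²·22.5²·0.60] + 2199.06 = 1863.27 + 2199.06 = 4062.33.
Reliability = 4062.33 / 4915.66 = 0.826.

0.826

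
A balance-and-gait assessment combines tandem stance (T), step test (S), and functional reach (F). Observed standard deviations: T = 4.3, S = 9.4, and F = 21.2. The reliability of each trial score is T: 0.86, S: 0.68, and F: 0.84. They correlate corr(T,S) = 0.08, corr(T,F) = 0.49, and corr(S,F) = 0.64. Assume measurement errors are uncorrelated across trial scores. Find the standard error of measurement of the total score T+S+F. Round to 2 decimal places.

10.14

Var(total) = 556.29 + 350.882 = 907.172.
True-score variance = 453.516 + 350.882 = 804.398, so reliability = 0.8867.
Error variance = 907.172 − 804.398 = 102.774; SEM = √102.774 = 10.14.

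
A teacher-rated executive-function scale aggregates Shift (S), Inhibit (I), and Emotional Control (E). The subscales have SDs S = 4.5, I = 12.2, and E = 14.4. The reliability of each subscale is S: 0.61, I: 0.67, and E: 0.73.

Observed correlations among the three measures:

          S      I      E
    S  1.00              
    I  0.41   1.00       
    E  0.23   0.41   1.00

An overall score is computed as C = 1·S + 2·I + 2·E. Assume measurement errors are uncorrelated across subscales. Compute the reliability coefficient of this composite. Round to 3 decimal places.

Var(C) = 4.5² + 2²·12.2² + 2²·14.4² + 2·[2·4.5·12.2·0.41 + 2·4.5·14.4·0.23 + 4·12.2·14.4·0.41] = 1445.05 + 725.882 = 2170.93.
Under uncorrelated errors the observed covariances equal the true-score covariances, so only the own-variance terms attenuate.
True-score variance = [4.5²·0.61 + 2²·12.2²·0.67 + 2²·14.4²·0.73] + 725.882 = 1016.73 + 725.882 = 1742.62.
Reliability = 1742.62 / 2170.93 = 0.803.

0.803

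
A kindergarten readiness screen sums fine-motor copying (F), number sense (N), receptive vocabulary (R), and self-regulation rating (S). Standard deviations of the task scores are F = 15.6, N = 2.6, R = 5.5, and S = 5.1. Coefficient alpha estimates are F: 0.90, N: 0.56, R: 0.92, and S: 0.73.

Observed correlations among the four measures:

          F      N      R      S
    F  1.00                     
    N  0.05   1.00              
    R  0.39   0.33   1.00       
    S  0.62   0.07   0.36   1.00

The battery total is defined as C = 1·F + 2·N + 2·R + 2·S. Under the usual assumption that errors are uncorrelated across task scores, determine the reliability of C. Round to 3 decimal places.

Var(C) = 15.6² + 2²·2.6² + 2²·5.5² + 2²·5.1² + 2·[2·15.6·2.6·0.05 + 2·15.6·5.5·0.39 + 2·15.6·5.1·0.62 + 4·2.6·5.5·0.33 + 4·2.6·5.1·0.07 + 4·5.5·5.1·0.36] = 495.44 + 465.23 = 960.67.
Under uncorrelated errors the observed covariances equal the true-score covariances, so only the own-variance terms attenuate.
True-score variance = [15.6²·0.90 + 2²·2.6²·0.56 + 2²·5.5²·0.92 + 2²·5.1²·0.73] + 465.23 = 421.436 + 465.23 = 886.666.
Reliability = 886.666 / 960.67 = 0.923.

0.923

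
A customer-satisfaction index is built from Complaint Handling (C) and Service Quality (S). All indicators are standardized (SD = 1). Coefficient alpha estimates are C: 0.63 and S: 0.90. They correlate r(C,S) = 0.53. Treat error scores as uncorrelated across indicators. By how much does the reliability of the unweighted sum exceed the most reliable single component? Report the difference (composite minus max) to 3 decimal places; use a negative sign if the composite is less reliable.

Var(sum) = 2 + 1.06 = 3.06; true-score variance = 1.53 + 1.06 = 2.59; composite reliability = 0.8464.
Max component reliability = 0.9000.
Difference = 0.8464 − 0.9000 = -0.054.

-0.054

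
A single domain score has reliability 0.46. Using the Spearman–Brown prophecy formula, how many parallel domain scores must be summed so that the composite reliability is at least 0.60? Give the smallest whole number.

2

k ≥ ρ*(1−ρ₁)/(ρ₁(1−ρ*)) = 0.60·0.54 / (0.46·0.40) = 1.761.
Smallest integer k = 2.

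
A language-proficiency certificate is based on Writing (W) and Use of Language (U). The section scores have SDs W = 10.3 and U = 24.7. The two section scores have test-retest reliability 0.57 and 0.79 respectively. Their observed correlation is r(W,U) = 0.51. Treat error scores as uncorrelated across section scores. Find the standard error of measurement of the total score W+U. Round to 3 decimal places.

13.181

Var(total) = 716.18 + 259.498 = 975.678.
True-score variance = 542.442 + 259.498 = 801.941, so reliability = 0.8219.
Error variance = 975.678 − 801.941 = 173.738; SEM = √173.738 = 13.181.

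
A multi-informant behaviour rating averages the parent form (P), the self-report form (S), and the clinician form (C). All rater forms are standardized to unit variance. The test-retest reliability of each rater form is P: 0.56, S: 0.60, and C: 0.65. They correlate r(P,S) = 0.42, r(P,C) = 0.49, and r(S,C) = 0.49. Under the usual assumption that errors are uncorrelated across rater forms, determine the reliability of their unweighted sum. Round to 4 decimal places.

Var(P+S+C) = 3 + 2·[0.42 + 0.49 + 0.49] = 3 + 2.8 = 5.8.
Under uncorrelated errors the observed covariances equal the true-score covariances, so only the own-variance terms attenuate.
True-score variance = [0.56 + 0.60 + 0.65] + 2.8 = 1.81 + 2.8 = 4.61.
Reliability = 4.61 / 5.8 = 0.7948.

0.7948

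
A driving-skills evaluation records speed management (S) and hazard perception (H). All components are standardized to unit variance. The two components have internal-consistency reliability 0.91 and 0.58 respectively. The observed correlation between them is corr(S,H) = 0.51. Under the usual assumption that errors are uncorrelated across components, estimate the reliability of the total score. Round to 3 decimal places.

0.831

Var(S+H) = 2 + 2·[0.51] = 2 + 1.02 = 3.02.
Under uncorrelated errors the observed covariances equal the true-score covariances, so only the own-variance terms attenuate.
True-score variance = [0.91 + 0.58] + 1.02 = 1.49 + 1.02 = 2.51.
Reliability = 2.51 / 3.02 = 0.831.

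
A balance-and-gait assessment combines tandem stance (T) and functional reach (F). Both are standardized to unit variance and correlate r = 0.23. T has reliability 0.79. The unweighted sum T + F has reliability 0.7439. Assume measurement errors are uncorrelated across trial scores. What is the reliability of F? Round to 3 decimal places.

0.580

Var(T+F) = 2 + 2·0.23 = 2.460.
True-score variance = ρ_T + ρ_F + 2·0.23, so 0.7439 = (0.79 + ρ_F + 0.46) / 2.460.
ρ_F = 0.7439·2.460 − 0.79 − 0.46 = 0.580.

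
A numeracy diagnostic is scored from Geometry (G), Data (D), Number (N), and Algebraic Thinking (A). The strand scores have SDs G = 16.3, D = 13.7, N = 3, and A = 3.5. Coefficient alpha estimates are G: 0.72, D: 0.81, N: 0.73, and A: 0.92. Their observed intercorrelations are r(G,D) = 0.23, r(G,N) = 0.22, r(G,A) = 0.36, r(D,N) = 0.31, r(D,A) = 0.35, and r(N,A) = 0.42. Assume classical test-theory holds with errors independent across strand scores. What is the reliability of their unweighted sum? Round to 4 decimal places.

0.8397

Var(G+D+N+A) = 16.3² + 13.7² + 3² + 3.5² + 2·[16.3·13.7·0.23 + 16.3·3·0.22 + 16.3·3.5·0.36 + 13.7·3·0.31 + 13.7·3.5·0.35 + 3·3.5·0.42] = 474.63 + 233.182 = 707.812.
With uncorrelated errors the cross-covariances are all true-score covariance, so they carry over unchanged; only the diagonal terms shrink to ρᵢσᵢ².
True-score variance = [16.3²·0.72 + 13.7²·0.81 + 3²·0.73 + 3.5²·0.92] + 233.182 = 361.166 + 233.182 = 594.347.
Reliability = 594.347 / 707.812 = 0.8397.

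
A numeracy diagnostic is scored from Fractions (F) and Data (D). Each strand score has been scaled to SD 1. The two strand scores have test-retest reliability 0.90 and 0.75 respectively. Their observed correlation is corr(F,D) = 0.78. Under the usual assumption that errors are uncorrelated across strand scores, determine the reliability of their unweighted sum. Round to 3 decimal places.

0.902

Var(F+D) = 2 + 2·[0.78] = 2 + 1.56 = 3.56.
Under uncorrelated errors the observed covariances equal the true-score covariances, so only the own-variance terms attenuate.
True-score variance = [0.90 + 0.75] + 1.56 = 1.65 + 1.56 = 3.21.
Reliability = 3.21 / 3.56 = 0.902.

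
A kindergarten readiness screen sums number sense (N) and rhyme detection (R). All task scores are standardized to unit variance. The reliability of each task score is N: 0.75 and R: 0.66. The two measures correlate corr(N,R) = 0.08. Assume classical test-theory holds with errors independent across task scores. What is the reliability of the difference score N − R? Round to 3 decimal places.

0.679

Var(N−R) = 1 + 1 − 2·0.08 = 2 − 0.16 = 1.84.
With uncorrelated errors the cross-covariances are all true-score covariance, so they carry over unchanged; only the diagonal terms shrink to ρᵢσᵢ².
True-score variance = [0.75 + 0.66] − 0.16 = 1.41 − 0.16 = 1.25.
Reliability = 1.25 / 1.84 = 0.679.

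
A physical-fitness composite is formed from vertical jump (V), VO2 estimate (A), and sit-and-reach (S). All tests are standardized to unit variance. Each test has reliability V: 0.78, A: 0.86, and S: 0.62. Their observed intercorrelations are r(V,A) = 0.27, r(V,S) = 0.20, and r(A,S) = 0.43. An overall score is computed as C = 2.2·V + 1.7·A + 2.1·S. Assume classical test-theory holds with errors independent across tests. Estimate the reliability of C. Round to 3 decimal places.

0.835

Var(C) = 2.2² + 1.7² + 2.1² + 2·[3.74·0.27 + 4.62·0.20 + 3.57·0.43] = 12.14 + 6.9378 = 19.0778.
With uncorrelated errors the cross-covariances are all true-score covariance, so they carry over unchanged; only the diagonal terms shrink to ρᵢσᵢ².
True-score variance = [2.2²·0.78 + 1.7²·0.86 + 2.1²·0.62] + 6.9378 = 8.9948 + 6.9378 = 15.9326.
Reliability = 15.9326 / 19.0778 = 0.835.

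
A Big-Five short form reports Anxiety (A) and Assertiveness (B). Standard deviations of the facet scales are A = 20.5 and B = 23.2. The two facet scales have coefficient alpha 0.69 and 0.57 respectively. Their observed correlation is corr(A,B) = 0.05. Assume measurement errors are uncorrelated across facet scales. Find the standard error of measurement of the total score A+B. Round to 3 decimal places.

Var(total) = 958.49 + 47.56 = 1006.05.
True-score variance = 596.769 + 47.56 = 644.329, so reliability = 0.6405.
Error variance = 1006.05 − 644.329 = 361.721; SEM = √361.721 = 19.019.

19.019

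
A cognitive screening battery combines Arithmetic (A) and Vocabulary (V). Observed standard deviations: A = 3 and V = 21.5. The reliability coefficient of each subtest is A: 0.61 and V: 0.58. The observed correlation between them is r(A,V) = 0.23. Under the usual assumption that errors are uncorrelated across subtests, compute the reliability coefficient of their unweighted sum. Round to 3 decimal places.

Var(A+V) = 3² + 21.5² + 2·[3·21.5·0.23] = 471.25 + 29.67 = 500.92.
Because errors are independent across components, Cov(Tᵢ,Tⱼ) = Cov(Xᵢ,Xⱼ); the off-diagonal part of the true-score variance is the same as above.
True-score variance = [3²·0.61 + 21.5²·0.58] + 29.67 = 273.595 + 29.67 = 303.265.
Reliability = 303.265 / 500.92 = 0.605.

0.605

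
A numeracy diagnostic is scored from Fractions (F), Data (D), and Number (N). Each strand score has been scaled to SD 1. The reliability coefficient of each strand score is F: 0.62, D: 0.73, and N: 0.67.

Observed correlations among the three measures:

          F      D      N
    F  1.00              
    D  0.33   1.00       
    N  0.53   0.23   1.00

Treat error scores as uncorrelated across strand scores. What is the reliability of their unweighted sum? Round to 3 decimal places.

Var(F+D+N) = 3 + 2·[0.33 + 0.53 + 0.23] = 3 + 2.18 = 5.18.
Because errors are independent across components, Cov(Tᵢ,Tⱼ) = Cov(Xᵢ,Xⱼ); the off-diagonal part of the true-score variance is the same as above.
True-score variance = [0.62 + 0.73 + 0.67] + 2.18 = 2.02 + 2.18 = 4.2.
Reliability = 4.2 / 5.18 = 0.811.

0.811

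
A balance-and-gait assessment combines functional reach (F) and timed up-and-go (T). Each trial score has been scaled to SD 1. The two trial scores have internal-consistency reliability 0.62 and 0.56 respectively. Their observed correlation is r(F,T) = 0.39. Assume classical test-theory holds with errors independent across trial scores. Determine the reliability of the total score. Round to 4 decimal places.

0.7050

Var(F+T) = 2 + 2·[0.39] = 2 + 0.78 = 2.78.
With uncorrelated errors the cross-covariances are all true-score covariance, so they carry over unchanged; only the diagonal terms shrink to ρᵢσᵢ².
True-score variance = [0.62 + 0.56] + 0.78 = 1.18 + 0.78 = 1.96.
Reliability = 1.96 / 2.78 = 0.7050.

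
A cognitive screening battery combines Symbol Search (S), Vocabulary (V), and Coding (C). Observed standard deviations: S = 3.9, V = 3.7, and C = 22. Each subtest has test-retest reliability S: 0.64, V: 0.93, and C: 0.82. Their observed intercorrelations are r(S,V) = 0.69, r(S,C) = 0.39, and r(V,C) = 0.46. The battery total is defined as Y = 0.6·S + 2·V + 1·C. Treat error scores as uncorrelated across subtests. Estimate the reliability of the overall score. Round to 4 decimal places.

Var(Y) = 0.6²·3.9² + 2²·3.7² + 22² + 2·[1.2·3.9·3.7·0.69 + 0.6·3.9·22·0.39 + 2·3.7·22·0.46] = 544.236 + 213.826 = 758.062.
With uncorrelated errors the cross-covariances are all true-score covariance, so they carry over unchanged; only the diagonal terms shrink to ρᵢσᵢ².
True-score variance = [0.6²·3.9²·0.64 + 2²·3.7²·0.93 + 22²·0.82] + 213.826 = 451.311 + 213.826 = 665.138.
Reliability = 665.138 / 758.062 = 0.8774.

0.8774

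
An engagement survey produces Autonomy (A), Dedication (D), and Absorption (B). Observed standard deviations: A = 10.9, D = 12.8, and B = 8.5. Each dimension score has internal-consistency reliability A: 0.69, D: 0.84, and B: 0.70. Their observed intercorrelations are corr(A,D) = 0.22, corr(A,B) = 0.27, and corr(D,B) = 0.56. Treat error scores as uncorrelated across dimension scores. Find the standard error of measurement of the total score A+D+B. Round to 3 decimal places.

9.204

Var(total) = 354.9 + 233.276 = 588.176.
True-score variance = 270.18 + 233.276 = 503.455, so reliability = 0.8560.
Error variance = 588.176 − 503.455 = 84.7205; SEM = √84.7205 = 9.204.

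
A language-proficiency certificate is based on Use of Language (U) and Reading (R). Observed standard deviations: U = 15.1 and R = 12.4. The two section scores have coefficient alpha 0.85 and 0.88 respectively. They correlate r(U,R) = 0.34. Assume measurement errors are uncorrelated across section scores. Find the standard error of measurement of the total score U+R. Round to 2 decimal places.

7.26

Var(total) = 381.77 + 127.323 = 509.093.
True-score variance = 329.117 + 127.323 = 456.441, so reliability = 0.8966.
Error variance = 509.093 − 456.441 = 52.6527; SEM = √52.6527 = 7.26.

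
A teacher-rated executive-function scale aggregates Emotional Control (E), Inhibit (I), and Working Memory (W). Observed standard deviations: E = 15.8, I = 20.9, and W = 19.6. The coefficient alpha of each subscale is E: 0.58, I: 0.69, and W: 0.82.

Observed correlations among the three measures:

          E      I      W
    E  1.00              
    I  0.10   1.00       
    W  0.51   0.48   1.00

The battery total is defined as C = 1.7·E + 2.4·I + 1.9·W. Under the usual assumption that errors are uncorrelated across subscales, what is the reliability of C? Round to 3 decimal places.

0.827

Var(C) = 1.7²·15.8² + 2.4²·20.9² + 1.9²·19.6² + 2·[4.08·15.8·20.9·0.10 + 3.23·15.8·19.6·0.51 + 4.56·20.9·19.6·0.48] = 4624.3 + 3082.97 = 7707.27.
With uncorrelated errors the cross-covariances are all true-score covariance, so they carry over unchanged; only the diagonal terms shrink to ρᵢσᵢ².
True-score variance = [1.7²·15.8²·0.58 + 2.4²·20.9²·0.69 + 1.9²·19.6²·0.82] + 3082.97 = 3291.69 + 3082.97 = 6374.67.
Reliability = 6374.67 / 7707.27 = 0.827.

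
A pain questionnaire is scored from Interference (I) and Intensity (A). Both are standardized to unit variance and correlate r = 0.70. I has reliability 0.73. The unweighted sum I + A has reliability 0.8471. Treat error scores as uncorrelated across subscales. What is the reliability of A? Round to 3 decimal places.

0.750

Var(I+A) = 2 + 2·0.70 = 3.400.
True-score variance = ρ_I + ρ_A + 2·0.70, so 0.8471 = (0.73 + ρ_A + 1.40) / 3.400.
ρ_A = 0.8471·3.400 − 0.73 − 1.40 = 0.750.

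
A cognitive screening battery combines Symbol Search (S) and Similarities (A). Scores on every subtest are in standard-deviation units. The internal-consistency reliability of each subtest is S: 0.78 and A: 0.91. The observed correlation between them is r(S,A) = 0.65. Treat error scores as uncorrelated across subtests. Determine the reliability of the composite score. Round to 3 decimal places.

Var(S+A) = 2 + 2·[0.65] = 2 + 1.3 = 3.3.
Because errors are independent across components, Cov(Tᵢ,Tⱼ) = Cov(Xᵢ,Xⱼ); the off-diagonal part of the true-score variance is the same as above.
True-score variance = [0.78 + 0.91] + 1.3 = 1.69 + 1.3 = 2.99.
Reliability = 2.99 / 3.3 = 0.906.

0.906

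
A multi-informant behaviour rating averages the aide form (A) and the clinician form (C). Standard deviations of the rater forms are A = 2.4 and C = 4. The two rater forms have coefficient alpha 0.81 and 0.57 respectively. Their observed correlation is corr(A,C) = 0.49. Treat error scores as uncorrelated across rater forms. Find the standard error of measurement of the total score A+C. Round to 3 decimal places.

Var(total) = 21.76 + 9.408 = 31.168.
True-score variance = 13.7856 + 9.408 = 23.1936, so reliability = 0.7441.
Error variance = 31.168 − 23.1936 = 7.9744; SEM = √7.9744 = 2.824.

2.824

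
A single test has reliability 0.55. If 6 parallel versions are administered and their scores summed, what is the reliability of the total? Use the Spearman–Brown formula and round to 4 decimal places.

0.8800

ρ_k = kρ / (1 + (k−1)ρ) = 6·0.55 / (1 + 5·0.55) = 3.300 / 3.750 = 0.8800.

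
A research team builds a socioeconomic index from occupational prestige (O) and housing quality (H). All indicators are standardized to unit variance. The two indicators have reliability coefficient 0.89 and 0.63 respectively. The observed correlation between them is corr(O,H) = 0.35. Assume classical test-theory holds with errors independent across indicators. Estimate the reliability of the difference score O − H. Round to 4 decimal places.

Var(O−H) = 1 + 1 − 2·0.35 = 2 − 0.7 = 1.3.
Under uncorrelated errors the observed covariances equal the true-score covariances, so only the own-variance terms attenuate.
True-score variance = [0.89 + 0.63] − 0.7 = 1.52 − 0.7 = 0.82.
Reliability = 0.82 / 1.3 = 0.6308.

0.6308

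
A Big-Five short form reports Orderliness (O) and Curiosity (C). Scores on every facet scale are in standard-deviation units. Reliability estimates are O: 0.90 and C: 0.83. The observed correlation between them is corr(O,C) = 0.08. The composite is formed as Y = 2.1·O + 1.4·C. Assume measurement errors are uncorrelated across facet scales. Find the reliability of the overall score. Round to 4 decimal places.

0.8868

Var(Y) = 2.1² + 1.4² + 2·[2.94·0.08] = 6.37 + 0.4704 = 6.8404.
Under uncorrelated errors the observed covariances equal the true-score covariances, so only the own-variance terms attenuate.
True-score variance = [2.1²·0.90 + 1.4²·0.83] + 0.4704 = 5.5958 + 0.4704 = 6.0662.
Reliability = 6.0662 / 6.8404 = 0.8868.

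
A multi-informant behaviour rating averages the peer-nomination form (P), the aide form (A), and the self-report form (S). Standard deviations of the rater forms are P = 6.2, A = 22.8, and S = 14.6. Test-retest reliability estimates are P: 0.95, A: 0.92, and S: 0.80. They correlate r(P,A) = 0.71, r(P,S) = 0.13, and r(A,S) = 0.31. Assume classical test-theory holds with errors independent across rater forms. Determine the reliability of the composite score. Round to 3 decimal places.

0.928

Var(P+A+S) = 6.2² + 22.8² + 14.6² + 2·[6.2·22.8·0.71 + 6.2·14.6·0.13 + 22.8·14.6·0.31] = 771.44 + 430.652 = 1202.09.
With uncorrelated errors the cross-covariances are all true-score covariance, so they carry over unchanged; only the diagonal terms shrink to ρᵢσᵢ².
True-score variance = [6.2²·0.95 + 22.8²·0.92 + 14.6²·0.80] + 430.652 = 685.299 + 430.652 = 1115.95.
Reliability = 1115.95 / 1202.09 = 0.928.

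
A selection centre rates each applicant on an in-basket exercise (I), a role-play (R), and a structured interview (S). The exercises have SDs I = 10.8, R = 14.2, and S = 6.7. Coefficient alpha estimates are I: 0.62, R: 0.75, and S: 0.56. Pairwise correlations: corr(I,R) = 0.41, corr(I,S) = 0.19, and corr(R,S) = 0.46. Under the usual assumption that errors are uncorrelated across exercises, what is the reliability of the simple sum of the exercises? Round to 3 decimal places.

0.810

Var(I+R+S) = 10.8² + 14.2² + 6.7² + 2·[10.8·14.2·0.41 + 10.8·6.7·0.19 + 14.2·6.7·0.46] = 363.17 + 240.781 = 603.951.
Under uncorrelated errors the observed covariances equal the true-score covariances, so only the own-variance terms attenuate.
True-score variance = [10.8²·0.62 + 14.2²·0.75 + 6.7²·0.56] + 240.781 = 248.685 + 240.781 = 489.466.
Reliability = 489.466 / 603.951 = 0.810.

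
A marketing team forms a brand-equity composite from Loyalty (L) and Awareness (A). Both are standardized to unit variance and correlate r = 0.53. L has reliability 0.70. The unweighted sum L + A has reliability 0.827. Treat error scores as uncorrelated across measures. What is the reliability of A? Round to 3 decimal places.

Var(L+A) = 2 + 2·0.53 = 3.060.
True-score variance = ρ_L + ρ_A + 2·0.53, so 0.827 = (0.70 + ρ_A + 1.06) / 3.060.
ρ_A = 0.827·3.060 − 0.70 − 1.06 = 0.771.

0.771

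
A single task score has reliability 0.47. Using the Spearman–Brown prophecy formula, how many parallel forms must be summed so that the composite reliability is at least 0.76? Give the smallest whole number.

k ≥ ρ*(1−ρ₁)/(ρ₁(1−ρ*)) = 0.76·0.53 / (0.47·0.24) = 3.571.
Smallest integer k = 4.

4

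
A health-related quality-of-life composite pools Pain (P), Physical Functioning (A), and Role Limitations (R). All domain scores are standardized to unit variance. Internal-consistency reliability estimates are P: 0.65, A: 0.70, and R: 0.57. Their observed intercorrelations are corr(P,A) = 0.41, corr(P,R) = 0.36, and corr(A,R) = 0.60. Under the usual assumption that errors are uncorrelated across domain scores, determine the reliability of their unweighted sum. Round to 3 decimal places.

0.812

Var(P+A+R) = 3 + 2·[0.41 + 0.36 + 0.60] = 3 + 2.74 = 5.74.
Because errors are independent across components, Cov(Tᵢ,Tⱼ) = Cov(Xᵢ,Xⱼ); the off-diagonal part of the true-score variance is the same as above.
True-score variance = [0.65 + 0.70 + 0.57] + 2.74 = 1.92 + 2.74 = 4.66.
Reliability = 4.66 / 5.74 = 0.812.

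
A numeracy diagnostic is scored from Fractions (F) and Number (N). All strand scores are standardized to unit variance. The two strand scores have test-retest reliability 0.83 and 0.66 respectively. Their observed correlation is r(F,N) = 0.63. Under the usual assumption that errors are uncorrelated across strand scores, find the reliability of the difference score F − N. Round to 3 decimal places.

0.311

Var(F−N) = 1 + 1 − 2·0.63 = 2 − 1.26 = 0.74.
Because errors are independent across components, Cov(Tᵢ,Tⱼ) = Cov(Xᵢ,Xⱼ); the off-diagonal part of the true-score variance is the same as above.
True-score variance = [0.83 + 0.66] − 1.26 = 1.49 − 1.26 = 0.23.
Reliability = 0.23 / 0.74 = 0.311.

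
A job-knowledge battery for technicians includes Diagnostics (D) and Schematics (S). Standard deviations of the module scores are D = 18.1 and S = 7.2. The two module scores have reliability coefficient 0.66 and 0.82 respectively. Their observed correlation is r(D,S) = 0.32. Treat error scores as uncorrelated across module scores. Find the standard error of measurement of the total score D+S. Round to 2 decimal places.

10.99

Var(total) = 379.45 + 83.4048 = 462.855.
True-score variance = 258.731 + 83.4048 = 342.136, so reliability = 0.7392.
Error variance = 462.855 − 342.136 = 120.719; SEM = √120.719 = 10.99.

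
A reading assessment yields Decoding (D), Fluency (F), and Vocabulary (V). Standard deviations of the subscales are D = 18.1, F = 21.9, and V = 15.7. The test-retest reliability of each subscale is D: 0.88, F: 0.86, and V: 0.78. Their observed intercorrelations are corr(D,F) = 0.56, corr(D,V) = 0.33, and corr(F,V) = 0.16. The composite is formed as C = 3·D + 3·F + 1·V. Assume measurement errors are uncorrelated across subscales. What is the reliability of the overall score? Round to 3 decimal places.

0.918

Var(C) = 3²·18.1² + 3²·21.9² + 15.7² + 2·[9·18.1·21.9·0.56 + 3·18.1·15.7·0.33 + 3·21.9·15.7·0.16] = 7511.47 + 4888.34 = 12399.8.
With uncorrelated errors the cross-covariances are all true-score covariance, so they carry over unchanged; only the diagonal terms shrink to ρᵢσᵢ².
True-score variance = [3²·18.1²·0.88 + 3²·21.9²·0.86 + 15.7²·0.78] + 4888.34 = 6499.11 + 4888.34 = 11387.5.
Reliability = 11387.5 / 12399.8 = 0.918.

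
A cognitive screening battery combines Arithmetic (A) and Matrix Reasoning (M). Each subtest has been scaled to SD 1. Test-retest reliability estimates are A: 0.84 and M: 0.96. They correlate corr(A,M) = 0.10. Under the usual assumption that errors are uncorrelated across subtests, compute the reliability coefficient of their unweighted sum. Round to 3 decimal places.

Var(A+M) = 2 + 2·[0.10] = 2 + 0.2 = 2.2.
Under uncorrelated errors the observed covariances equal the true-score covariances, so only the own-variance terms attenuate.
True-score variance = [0.84 + 0.96] + 0.2 = 1.8 + 0.2 = 2.
Reliability = 2 / 2.2 = 0.909.

0.909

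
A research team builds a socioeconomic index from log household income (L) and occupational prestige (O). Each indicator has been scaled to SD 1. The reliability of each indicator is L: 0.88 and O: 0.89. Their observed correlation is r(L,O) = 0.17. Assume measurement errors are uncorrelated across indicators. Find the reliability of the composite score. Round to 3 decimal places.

Var(L+O) = 2 + 2·[0.17] = 2 + 0.34 = 2.34.
Under uncorrelated errors the observed covariances equal the true-score covariances, so only the own-variance terms attenuate.
True-score variance = [0.88 + 0.89] + 0.34 = 1.77 + 0.34 = 2.11.
Reliability = 2.11 / 2.34 = 0.902.

0.902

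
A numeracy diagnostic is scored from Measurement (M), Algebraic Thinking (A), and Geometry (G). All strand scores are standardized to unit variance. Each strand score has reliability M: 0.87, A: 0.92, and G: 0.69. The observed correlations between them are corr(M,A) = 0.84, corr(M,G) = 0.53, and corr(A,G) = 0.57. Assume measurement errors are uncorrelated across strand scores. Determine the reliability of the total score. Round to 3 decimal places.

Var(M+A+G) = 3 + 2·[0.84 + 0.53 + 0.57] = 3 + 3.88 = 6.88.
Under uncorrelated errors the observed covariances equal the true-score covariances, so only the own-variance terms attenuate.
True-score variance = [0.87 + 0.92 + 0.69] + 3.88 = 2.48 + 3.88 = 6.36.
Reliability = 6.36 / 6.88 = 0.924.

0.924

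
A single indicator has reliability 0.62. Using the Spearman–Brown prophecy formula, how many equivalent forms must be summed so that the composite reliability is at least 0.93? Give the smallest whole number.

9

k ≥ ρ*(1−ρ₁)/(ρ₁(1−ρ*)) = 0.93·0.38 / (0.62·0.07) = 8.143.
Smallest integer k = 9.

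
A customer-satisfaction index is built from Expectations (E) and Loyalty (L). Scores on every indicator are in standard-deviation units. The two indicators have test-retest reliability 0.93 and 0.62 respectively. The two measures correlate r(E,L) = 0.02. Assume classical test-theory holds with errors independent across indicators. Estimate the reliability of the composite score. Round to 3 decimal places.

0.779

Var(E+L) = 2 + 2·[0.02] = 2 + 0.04 = 2.04.
Under uncorrelated errors the observed covariances equal the true-score covariances, so only the own-variance terms attenuate.
True-score variance = [0.93 + 0.62] + 0.04 = 1.55 + 0.04 = 1.59.
Reliability = 1.59 / 2.04 = 0.779.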